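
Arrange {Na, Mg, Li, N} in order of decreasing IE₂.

Li > Na > N > Mg

IE_2 is the cost of taking one more electron from the +1 cation: Na⁺ is the bare [Ne] core; Mg⁺ still has 1 valence electron; Li⁺ is the bare [He] core; N⁺ still has 4 valence electrons.
Pulling an electron out of a noble-gas core costs far more than removing a remaining valence electron, so Na and Li sit at the high end of IE_2.
Valence configurations: Mg⁺ [Ne]3s¹, N⁺ [He]2s²2p².
Approximate IE_2 values (kJ/mol): Na 4562, Mg 1451, Li 7298, N 2856.
Hence IE_2: Mg < N < Na < Li.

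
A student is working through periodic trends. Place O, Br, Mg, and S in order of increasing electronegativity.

Mg < S < Br < O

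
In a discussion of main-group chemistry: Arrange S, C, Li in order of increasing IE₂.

S < C < Li

The second ionization energy removes an electron from the +1 ion. For each element: S⁺ still has 5 valence electrons; C⁺ still has 3 valence electrons; Li⁺ is the bare [He] core.
Core electrons are held far more tightly than valence electrons, so Li tops the IE_2 order.
Valence configurations: S⁺ [Ne]3s²3p³, C⁺ [He]2s²2p¹.
Approximate IE_2 values (kJ/mol): S 2252, C 2353, Li 7298.
Putting it together, IE_2: S < C < Li.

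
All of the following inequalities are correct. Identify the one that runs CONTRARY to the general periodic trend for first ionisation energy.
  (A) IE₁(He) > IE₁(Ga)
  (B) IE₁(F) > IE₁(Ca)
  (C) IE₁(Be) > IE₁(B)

(C)

The general trend: first ionisation energy increases across a period and decreases down a group.
(A) He (period 1, group 18) vs Ga (period 4, group 13): the stated order agrees with the simple trend.
(B) F (period 2, group 17) vs Ca (period 4, group 2): the stated order agrees with the simple trend.
(C) Be (period 2, group 2) vs B (period 2, group 13): the stated order contradicts the simple trend.
The exception is (C): removing B's lone 2p electron is easier than breaking Be's filled 2s².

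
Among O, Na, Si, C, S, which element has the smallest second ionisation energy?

The second ionization energy removes an electron from the +1 ion. For each element: O⁺ still has 5 valence electrons; Na⁺ is the bare [Ne] core; Si⁺ still has 3 valence electrons; C⁺ still has 3 valence electrons; S⁺ still has 5 valence electrons.
Pulling an electron out of a noble-gas core costs far more than removing a remaining valence electron, so Na sits at the high end of IE_2.
Valence configurations: O⁺ [He]2s²2p³, Si⁺ [Ne]3s²3p¹, C⁺ [He]2s²2p¹, S⁺ [Ne]3s²3p³.
The numbers (kJ/mol): O 3388, Na 4562, Si 1577, C 2353, S 2252.
So the second ionization energies run Si < S < C < O < Na.

Si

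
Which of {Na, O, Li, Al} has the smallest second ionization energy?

Al

Consider each +1 ion: Na⁺ is the bare [Ne] core; O⁺ still has 5 valence electrons; Li⁺ is the bare [He] core; Al⁺ still has 2 valence electrons.
Pulling an electron out of a noble-gas core costs far more than removing a remaining valence electron, so Na and Li sit at the high end of IE_2.
Valence configurations: O⁺ [He]2s²2p³, Al⁺ [Ne]3s².
The numbers (kJ/mol): Na 4562, O 3388, Li 7298, Al 1817.
Overall IE_2 order: Al < O < Na < Li.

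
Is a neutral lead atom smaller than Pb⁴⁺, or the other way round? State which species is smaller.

Pb⁴⁺

Forming Pb⁴⁺ removes 4 electrons from Pb. Fewer electrons for the same nuclear charge means less shielding and a higher Z_eff on the remaining electrons.
A cation is smaller than its parent atom: Pb⁴⁺ < Pb.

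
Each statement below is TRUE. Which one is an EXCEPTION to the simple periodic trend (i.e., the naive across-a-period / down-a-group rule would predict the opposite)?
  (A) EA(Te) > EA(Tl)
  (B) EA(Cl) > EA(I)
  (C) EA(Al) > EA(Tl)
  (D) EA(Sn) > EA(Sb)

(D)

The general trend: electron affinity increases across a period and decreases down a group.
(A) Te (period 5, group 16) vs Tl (period 6, group 13): the stated order agrees with the simple trend.
(B) Cl (period 3, group 17) vs I (period 5, group 17): the stated order agrees with the simple trend.
(C) Al (period 3, group 13) vs Tl (period 6, group 13): the stated order agrees with the simple trend.
(D) Sn (period 5, group 14) vs Sb (period 5, group 15): the stated order contradicts the simple trend.
The exception is (D): adding an electron to Sb's half-filled 5p³ is unfavourable, so Sn has the more exothermic EA.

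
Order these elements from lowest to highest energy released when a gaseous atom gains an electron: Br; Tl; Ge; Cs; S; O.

Tl, Cs, Ge, O, S, Br

EA tends to increase across a period and decrease down a group, though the pattern is less regular than for IE or radius.
Neither a single period nor a single group — weigh both effects.
Cs > Tl: this pair runs against the simple trend — see the exception note.
Ge > Cs: both effects reinforce here, so Ge is clearly the higher of the two.
O > Ge: relative to Ge, both the across-period and down-group shifts push O's electron affinity up.
S > O: this pair runs against the simple trend — see the exception note.
Br > S: period and group pull opposite ways; the across-period shift dominates (325 vs 200 kJ/mol).
Note the exception: Cs has a higher electron affinity than Tl, contrary to the simple trend — Tl's ns²np¹ configuration gives only a small electron affinity — the sparsely filled np subshell binds an added electron weakly.
Note the exception: S has a higher electron affinity than O, contrary to the simple trend — the compact 2p subshell of O repels the added electron more than S's larger 3p does.
Approximate values (kJ/mol): O 141, S 200, Ge 119, Br 325, Cs 46, Tl 19.
So from lowest to highest: Tl < Cs < Ge < O < S < Br.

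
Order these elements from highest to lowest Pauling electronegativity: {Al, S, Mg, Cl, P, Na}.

Electronegativity increases across a period and decreases down a group, tracking effective nuclear charge and atomic size.
All lie in period 3, so electronegativity increases left to right.
So from highest to lowest: Cl > S > P > Al > Mg > Na.

Cl > S > P > Al > Mg > Na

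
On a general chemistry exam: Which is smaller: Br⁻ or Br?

Br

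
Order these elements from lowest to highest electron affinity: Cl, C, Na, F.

Na, C, F, Cl

C is in period 2, group 14; F is in period 2, group 17; Na is in period 3, group 1; Cl is in period 3, group 17.
EA tends to increase across a period and decrease down a group, though the pattern is less regular than for IE or radius.
Neither a single period nor a single group — weigh both effects.
C > Na: relative to Na, both the across-period and down-group shifts push C's electron affinity up.
F > C: both are in period 2; the period trend gives F the larger value.
Cl > F: this pair runs against the simple trend — see the exception note.
Note the exception: Cl has a higher electron affinity than F, contrary to the simple trend — F's small 2p subshell makes the incoming electron feel strong e⁻–e⁻ repulsion, so Cl actually releases more energy on gaining an electron.
For reference (kJ/mol): C 122, F 328, Na 53, Cl 349.
So from lowest to highest: Na < C < F < Cl.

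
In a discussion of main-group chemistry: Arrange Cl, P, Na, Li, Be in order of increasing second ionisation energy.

Be, P, Cl, Na, Li

Consider each +1 ion: Cl⁺ still has 6 valence electrons; P⁺ still has 4 valence electrons; Na⁺ is the bare [Ne] core; Li⁺ is the bare [He] core; Be⁺ still has 1 valence electron.
Core electrons are held far more tightly than valence electrons, so Na and Li top the IE_2 order.
Valence configurations: Cl⁺ [Ne]3s²3p⁴, P⁺ [Ne]3s²3p², Be⁺ [He]2s¹.
Approximate IE_2 values (kJ/mol): Cl 2298, P 1907, Na 4562, Li 7298, Be 1757.
Hence IE_2: Be < P < Cl < Na < Li.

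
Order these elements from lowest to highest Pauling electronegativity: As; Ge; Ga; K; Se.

K < Ga < Ge < As < Se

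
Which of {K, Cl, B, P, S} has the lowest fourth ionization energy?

S

Consider each +3 ion: K³⁺ is already 2 electrons into the core; Cl³⁺ still has 4 valence electrons; B³⁺ is the bare [He] core; P³⁺ still has 2 valence electrons; S³⁺ still has 3 valence electrons.
Pulling an electron out of a noble-gas core costs far more than removing a remaining valence electron, so K and B sit at the high end of IE_4.
Valence configurations: Cl³⁺ [Ne]3s²3p², P³⁺ [Ne]3s², S³⁺ [Ne]3s²3p¹.
S³⁺ loses a lone 3p electron whereas P³⁺ must break into a filled 3s² pair, so IE_4(P) > IE_4(S) even though S has the higher nuclear charge.
The numbers (kJ/mol): K 5877, Cl 5159, B 25026, P 4964, S 4556.
Hence IE_4: S < P < Cl < K < B.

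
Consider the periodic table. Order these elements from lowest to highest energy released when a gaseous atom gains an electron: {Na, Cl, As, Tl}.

Tl < Na < As < Cl

Na is in period 3, group 1; Cl is in period 3, group 17; As is in period 4, group 15; Tl is in period 6, group 13.
Electron affinity generally becomes more exothermic across a period toward the halogens and less exothermic down a group.
These span different periods and groups, so the two trends combine.
Na > Tl: period and group pull opposite ways; the down-group shift dominates (53 vs 19 kJ/mol).
As > Na: the two effects oppose for this pair; the across-period effect wins (78 vs 53 kJ/mol).
Cl > As: relative to As, both the across-period and down-group shifts push Cl's electron affinity up.
For reference (kJ/mol): Na 53, Cl 349, As 78, Tl 19.
So from lowest to highest: Tl < Na < As < Cl.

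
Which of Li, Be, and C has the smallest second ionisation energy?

Be

Consider each +1 ion: Li⁺ is the bare [He] core; Be⁺ still has 1 valence electron; C⁺ still has 3 valence electrons.
Pulling an electron out of a noble-gas core costs far more than removing a remaining valence electron, so Li sits at the high end of IE_2.
Valence configurations: Be⁺ [He]2s¹, C⁺ [He]2s²2p¹.
Tabulated IE_2 (kJ/mol): Li 7298, Be 1757, C 2353.
Putting it together, IE_2: Be < C < Li.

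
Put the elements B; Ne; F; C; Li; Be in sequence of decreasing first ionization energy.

Li is in period 2, group 1; Be is in period 2, group 2; B is in period 2, group 13; C is in period 2, group 14; F is in period 2, group 17; Ne is in period 2, group 18.
Across a period the outer electron is held more tightly (higher IE₁); down a group it sits in a higher shell, more shielded, and comes off more easily.
All lie in period 2; the across-period trend (first ionization energy increases left to right) applies, with the exception below.
Note the exception: Be has a higher first ionization energy than B, contrary to the simple trend — removing B's lone 2p electron is easier than breaking Be's filled 2s².
Tabulated first ionization energy (kJ/mol): Li 520, Be 900, B 801, C 1086, F 1681, Ne 2081.
So from highest to lowest: Ne > F > C > Be > B > Li.

Ne > F > C > Be > B > Li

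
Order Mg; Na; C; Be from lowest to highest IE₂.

Mg, Be, C, Na

IE_2 is the cost of taking one more electron from the +1 cation: Mg⁺ still has 1 valence electron; Na⁺ is the bare [Ne] core; C⁺ still has 3 valence electrons; Be⁺ still has 1 valence electron.
Core electrons are held far more tightly than valence electrons, so Na tops the IE_2 order.
Valence configurations: Mg⁺ [Ne]3s¹, C⁺ [He]2s²2p¹, Be⁺ [He]2s¹.
The numbers (kJ/mol): Mg 1451, Na 4562, C 2353, Be 1757.
Putting it together, IE_2: Mg < Be < C < Na.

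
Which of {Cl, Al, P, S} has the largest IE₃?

Cl

The third ionization energy removes an electron from the +2 ion. For each element: Cl²⁺ still has 5 valence electrons; Al²⁺ still has 1 valence electron; P²⁺ still has 3 valence electrons; S²⁺ still has 4 valence electrons.
All are still removing valence electrons, so compare the +2 ions as you would atoms: IE_3 generally rises across a period (higher Z_eff) and falls down a group (larger shell), subject to the usual subshell exceptions.
Valence configurations: Cl²⁺ [Ne]3s²3p³, Al²⁺ [Ne]3s¹, P²⁺ [Ne]3s²3p¹, S²⁺ [Ne]3s²3p².
The numbers (kJ/mol): Cl 3822, Al 2745, P 2914, S 3357.
So the third ionization energies run Al < P < S < Cl.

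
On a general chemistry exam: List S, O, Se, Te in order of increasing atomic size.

O, S, Se, Te

O is in period 2, group 16; S is in period 3, group 16; Se is in period 4, group 16; Te is in period 5, group 16.
Moving right in a period, electrons are added to the same shell under a stronger nuclear pull, so atoms get smaller; moving down, a new shell is opened and atoms get larger.
All are in group 16, so atomic radius increases down the group.
So from smallest to largest: O < S < Se < Te.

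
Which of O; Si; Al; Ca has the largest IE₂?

O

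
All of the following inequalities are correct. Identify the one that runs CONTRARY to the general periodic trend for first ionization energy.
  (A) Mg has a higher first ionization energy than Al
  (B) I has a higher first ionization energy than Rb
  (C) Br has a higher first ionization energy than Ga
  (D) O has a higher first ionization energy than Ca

The general trend: first ionization energy increases across a period and decreases down a group.
(A) Mg (period 3, group 2) vs Al (period 3, group 13): the stated order contradicts the simple trend.
(B) I (period 5, group 17) vs Rb (period 5, group 1): the stated order agrees with the simple trend.
(C) Br (period 4, group 17) vs Ga (period 4, group 13): the stated order agrees with the simple trend.
(D) O (period 2, group 16) vs Ca (period 4, group 2): the stated order agrees with the simple trend.
The exception is (A): Al's single 3p electron is easier to remove than one from Mg's filled 3s².

(A)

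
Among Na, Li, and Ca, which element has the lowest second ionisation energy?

Ca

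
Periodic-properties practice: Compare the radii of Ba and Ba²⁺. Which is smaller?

Ba²⁺

Forming Ba²⁺ removes 2 electrons from Ba. Fewer electrons for the same nuclear charge means less shielding and a higher Z_eff on the remaining electrons, and for main-group metals the entire outer shell is lost.
A cation is smaller than its parent atom: Ba²⁺ < Ba.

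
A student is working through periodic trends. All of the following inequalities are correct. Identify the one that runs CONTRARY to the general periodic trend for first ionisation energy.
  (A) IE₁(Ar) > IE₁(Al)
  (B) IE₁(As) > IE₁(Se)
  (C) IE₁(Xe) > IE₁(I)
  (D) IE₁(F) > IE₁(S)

(B)

The general trend: first ionisation energy increases across a period and decreases down a group.
(A) Ar (period 3, group 18) vs Al (period 3, group 13): the stated order agrees with the simple trend.
(B) As (period 4, group 15) vs Se (period 4, group 16): the stated order contradicts the simple trend.
(C) Xe (period 5, group 18) vs I (period 5, group 17): the stated order agrees with the simple trend.
(D) F (period 2, group 17) vs S (period 3, group 16): the stated order agrees with the simple trend.
The exception is (B): Se (4p⁴) ionizes more easily than half-filled As (4p³).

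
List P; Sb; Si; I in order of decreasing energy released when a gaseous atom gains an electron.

I, Si, Sb, P

Adding an electron releases more energy for atoms nearer the top right (short of the noble gases).
These span different periods and groups, so the two trends combine.
Sb > P: this pair runs against the simple trend — see the exception note.
Si > Sb: period and group pull opposite ways; the down-group shift dominates (134 vs 103 kJ/mol).
I > Si: the two effects oppose for this pair; the across-period effect wins (295 vs 134 kJ/mol).
Note the exception: Sb has a higher electron affinity than P, contrary to the simple trend — both are half-filled np³, but the pairing/repulsion penalty for the added electron shrinks as the p orbitals become larger and more diffuse down the group, and for Sb that outweighs the weaker nuclear attraction.
Note the exception: Si has a higher electron affinity than P, contrary to the simple trend — adding an electron to P's half-filled 3p³ is unfavourable, so Si (3p²) has the more exothermic EA.
For reference (kJ/mol): Si 134, P 72, Sb 103, I 295.
So from highest to lowest: I > Si > Sb > P.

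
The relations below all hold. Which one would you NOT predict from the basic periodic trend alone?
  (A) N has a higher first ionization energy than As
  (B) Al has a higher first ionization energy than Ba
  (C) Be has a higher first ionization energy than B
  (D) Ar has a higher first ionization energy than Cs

(C)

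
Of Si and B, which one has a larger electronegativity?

Electronegativity increases across a period and decreases down a group, tracking effective nuclear charge and atomic size.
A diagonal step moves right (one effect) and down (the opposite effect) at once.
B > Si: period and group pull opposite ways; the down-group shift dominates (2.04 vs 1.90).
Tabulated electronegativity (Pauling): B 2.04, Si 1.90.
So B has the larger electronegativity (B > Si).

B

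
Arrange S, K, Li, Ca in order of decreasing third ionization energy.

Li > Ca > K > S

The third ionization energy removes an electron from the +2 ion. For each element: S²⁺ still has 4 valence electrons; K²⁺ is already 1 electron into the core; Li²⁺ is already 1 electron into the core; Ca²⁺ is the bare [Ar] core.
Breaking into a closed-shell core is much more expensive than removing a leftover valence electron — K, Ca and Li have the largest IE_3 here.
Tabulated IE_3 (kJ/mol): S 3357, K 4420, Li 11815, Ca 4912.
Overall IE_3 order: S < K < Ca < Li.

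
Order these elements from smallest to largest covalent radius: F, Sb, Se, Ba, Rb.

F is in period 2, group 17; Se is in period 4, group 16; Rb is in period 5, group 1; Sb is in period 5, group 15; Ba is in period 6, group 2.
Moving right in a period, electrons are added to the same shell under a stronger nuclear pull, so atoms get smaller; moving down, a new shell is opened and atoms get larger.
These span different periods and groups, so the two trends combine.
Se > F: relative to F, both the across-period and down-group shifts push Se's atomic radius up.
Sb > Se: relative to Se, both the across-period and down-group shifts push Sb's atomic radius up.
Ba > Sb: both effects reinforce here, so Ba is clearly the larger of the two.
Rb > Ba: period and group pull opposite ways; the across-period shift dominates (210 vs 196 pm).
Tabulated atomic radius (pm): F 64, Se 116, Rb 210, Sb 140, Ba 196.
So from smallest to largest: F < Se < Sb < Ba < Rb.

F < Se < Sb < Ba < Rb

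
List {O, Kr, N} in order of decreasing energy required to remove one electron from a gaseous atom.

N, Kr, O

N is in period 2, group 15; O is in period 2, group 16; Kr is in period 4, group 18.
First ionization energy rises across a period (greater Z_eff holds electrons more tightly) and falls down a group (valence electrons are farther from the nucleus).
These span different periods and groups, so the two trends combine.
Kr > O: period and group pull opposite ways; the across-period shift dominates (1351 vs 1314 kJ/mol).
N > Kr: the two effects oppose for this pair; the down-group effect wins (1402 vs 1351 kJ/mol).
Note the exception: N has a higher first ionization energy than O, contrary to the simple trend — pairing an electron in O's 2p⁴ costs repulsion energy, so O ionizes more easily than half-filled N (2p³).
Approximate values (kJ/mol): N 1402, O 1314, Kr 1351.
So from highest to lowest: N > Kr > O.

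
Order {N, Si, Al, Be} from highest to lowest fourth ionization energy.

IE_4 is the cost of taking one more electron from the +3 cation: N³⁺ still has 2 valence electrons; Si³⁺ still has 1 valence electron; Al³⁺ is the bare [Ne] core; Be³⁺ is already 1 electron into the core.
Pulling an electron out of a noble-gas core costs far more than removing a remaining valence electron, so Al and Be sit at the high end of IE_4.
Valence configurations: N³⁺ [He]2s², Si³⁺ [Ne]3s¹.
Approximate IE_4 values (kJ/mol): N 7475, Si 4356, Al 11577, Be 21007.
So the fourth ionization energies run Si < N < Al < Be.

Be, Al, N, Si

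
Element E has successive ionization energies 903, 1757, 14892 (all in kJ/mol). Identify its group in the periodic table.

Group 2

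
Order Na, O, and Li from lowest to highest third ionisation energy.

O, Na, Li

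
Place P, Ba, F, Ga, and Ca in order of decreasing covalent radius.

Ba, Ca, Ga, P, F

F is in period 2, group 17; P is in period 3, group 15; Ca is in period 4, group 2; Ga is in period 4, group 13; Ba is in period 6, group 2.
Radius decreases left→right (rising Z_eff, same n) and increases top→bottom (higher n).
Here both period and group differ, so the two effects have to be weighed against each other.
P > F: relative to F, both the across-period and down-group shifts push P's atomic radius up.
Ga > P: relative to P, both the across-period and down-group shifts push Ga's atomic radius up.
Ca > Ga: Ca lies to the left of Ga in period 4, so the across-period effect alone puts Ca larger.
Ba > Ca: Ba sits below Ca in group 2, so the down-group effect alone puts Ba larger.
Tabulated atomic radius (pm): F 64, P 111, Ca 171, Ga 124, Ba 196.
So from largest to smallest: Ba > Ca > Ga > P > F.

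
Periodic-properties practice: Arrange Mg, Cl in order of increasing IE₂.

The second ionization energy removes an electron from the +1 ion. For each element: Mg⁺ still has 1 valence electron; Cl⁺ still has 6 valence electrons.
All are still removing valence electrons, so compare the +1 ions as you would atoms: IE_2 generally rises across a period (higher Z_eff) and falls down a group (larger shell), subject to the usual subshell exceptions.
Valence configurations: Mg⁺ [Ne]3s¹, Cl⁺ [Ne]3s²3p⁴.
Tabulated IE_2 (kJ/mol): Mg 1451, Cl 2298.
So the second ionization energies run Mg < Cl.

Mg < Cl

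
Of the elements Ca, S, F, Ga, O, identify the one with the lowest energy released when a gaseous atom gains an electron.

Ca

Adding an electron releases more energy for atoms nearer the top right (short of the noble gases).
These span different periods and groups, so the two trends combine.
Ga > Ca: both are in period 4; the period trend gives Ga the larger value.
O > Ga: relative to Ga, both the across-period and down-group shifts push O's electron affinity up.
S > O: this pair runs against the simple trend — see the exception note.
F > S: relative to S, both the across-period and down-group shifts push F's electron affinity up.
Note the exception: S has a higher electron affinity than O, contrary to the simple trend — the compact 2p subshell of O repels the added electron more than S's larger 3p does.
Approximate values (kJ/mol): O 141, F 328, S 200, Ca 2, Ga 29.
The lowest energy released when a gaseous atom gains an electron among these belongs to Ca.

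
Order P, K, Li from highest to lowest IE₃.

Consider each +2 ion: P²⁺ still has 3 valence electrons; K²⁺ is already 1 electron into the core; Li²⁺ is already 1 electron into the core.
Core electrons are held far more tightly than valence electrons, so K and Li top the IE_3 order.
Tabulated IE_3 (kJ/mol): P 2914, K 4420, Li 11815.
Hence IE_3: P < K < Li.

Li > K > P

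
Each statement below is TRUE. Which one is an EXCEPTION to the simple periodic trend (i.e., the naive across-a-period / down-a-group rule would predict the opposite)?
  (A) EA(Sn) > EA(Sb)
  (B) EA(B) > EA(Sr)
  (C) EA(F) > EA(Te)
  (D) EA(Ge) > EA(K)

The general trend: electron affinity increases across a period and decreases down a group.
(A) Sn (period 5, group 14) vs Sb (period 5, group 15): the stated order contradicts the simple trend.
(B) B (period 2, group 13) vs Sr (period 5, group 2): the stated order agrees with the simple trend.
(C) F (period 2, group 17) vs Te (period 5, group 16): the stated order agrees with the simple trend.
(D) Ge (period 4, group 14) vs K (period 4, group 1): the stated order agrees with the simple trend.
The exception is (A): adding an electron to Sb's half-filled 5p³ is unfavourable, so Sn has the more exothermic EA.

(A)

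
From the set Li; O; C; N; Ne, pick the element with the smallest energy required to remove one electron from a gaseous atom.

Li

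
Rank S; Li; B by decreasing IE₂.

After 1 electron has been removed, what remains? S⁺ still has 5 valence electrons; Li⁺ is the bare [He] core; B⁺ still has 2 valence electrons.
Core electrons are held far more tightly than valence electrons, so Li tops the IE_2 order.
Valence configurations: S⁺ [Ne]3s²3p³, B⁺ [He]2s².
The numbers (kJ/mol): S 2252, Li 7298, B 2427.
Hence IE_2: S < B < Li.

Li, B, S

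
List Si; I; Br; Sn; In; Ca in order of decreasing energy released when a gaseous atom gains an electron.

Br, I, Si, Sn, In, Ca

Si is in period 3, group 14; Ca is in period 4, group 2; Br is in period 4, group 17; In is in period 5, group 13; Sn is in period 5, group 14; I is in period 5, group 17.
EA tends to increase across a period and decrease down a group, though the pattern is less regular than for IE or radius.
Neither a single period nor a single group — weigh both effects.
In > Ca: the two effects oppose for this pair; the across-period effect wins (29 vs 2 kJ/mol).
Sn > In: both are in period 5; the period trend gives Sn the larger value.
Si > Sn: Si sits above Sn in group 14, so the down-group effect alone puts Si higher.
I > Si: the two effects oppose for this pair; the across-period effect wins (295 vs 134 kJ/mol).
Br > I: Br sits above I in group 17, so the down-group effect alone puts Br higher.
For reference (kJ/mol): Si 134, Ca 2, Br 325, In 29, Sn 107, I 295.
So from highest to lowest: Br > I > Si > Sn > In > Ca.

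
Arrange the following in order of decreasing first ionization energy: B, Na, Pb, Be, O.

Be is in period 2, group 2; B is in period 2, group 13; O is in period 2, group 16; Na is in period 3, group 1; Pb is in period 6, group 14.
Across a period the outer electron is held more tightly (higher IE₁); down a group it sits in a higher shell, more shielded, and comes off more easily.
Neither a single period nor a single group — weigh both effects.
Pb > Na: period and group pull opposite ways; the across-period shift dominates (716 vs 496 kJ/mol).
B > Pb: period and group pull opposite ways; the down-group shift dominates (801 vs 716 kJ/mol).
Be > B: this pair runs against the simple trend — see the exception note.
O > Be: both are in period 2; the period trend gives O the larger value.
Note the exception: Be has a higher first ionization energy than B, contrary to the simple trend — removing B's lone 2p electron is easier than breaking Be's filled 2s².
Tabulated first ionization energy (kJ/mol): Be 900, B 801, O 1314, Na 496, Pb 716.
So from highest to lowest: O > Be > B > Pb > Na.

O > Be > B > Pb > Na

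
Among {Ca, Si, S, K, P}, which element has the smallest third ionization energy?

P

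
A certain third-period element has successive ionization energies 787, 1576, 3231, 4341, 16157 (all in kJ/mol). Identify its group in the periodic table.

Group 14

Look for the largest jump between consecutive ionization energies: IE5/IE4 ≈ 3.7, far larger than any earlier ratio.
That jump marks the point where a core electron is being removed. So the atom has 4 valence electrons.
A main-group element with 4 valence electrons is in group 14.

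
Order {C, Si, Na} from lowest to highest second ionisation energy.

Si < C < Na

Consider each +1 ion: C⁺ still has 3 valence electrons; Si⁺ still has 3 valence electrons; Na⁺ is the bare [Ne] core.
Core electrons are held far more tightly than valence electrons, so Na tops the IE_2 order.
Valence configurations: C⁺ [He]2s²2p¹, Si⁺ [Ne]3s²3p¹.
Tabulated IE_2 (kJ/mol): C 2353, Si 1577, Na 4562.
Overall IE_2 order: Si < C < Na.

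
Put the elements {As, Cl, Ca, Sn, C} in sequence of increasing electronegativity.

Electronegativity increases across a period and decreases down a group, tracking effective nuclear charge and atomic size.
Neither a single period nor a single group — weigh both effects.
Sn > Ca: period and group pull opposite ways; the across-period shift dominates (1.96 vs 1.00).
As > Sn: relative to Sn, both the across-period and down-group shifts push As's electronegativity up.
C > As: period and group pull opposite ways; the down-group shift dominates (2.55 vs 2.18).
Cl > C: the two effects oppose for this pair; the across-period effect wins (3.16 vs 2.55).
Tabulated electronegativity (Pauling): C 2.55, Cl 3.16, Ca 1.00, As 2.18, Sn 1.96.
So from lowest to highest: Ca < Sn < As < C < Cl.

Ca, Sn, As, C, Cl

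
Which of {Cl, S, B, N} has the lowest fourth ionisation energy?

S

Consider each +3 ion: Cl³⁺ still has 4 valence electrons; S³⁺ still has 3 valence electrons; B³⁺ is the bare [He] core; N³⁺ still has 2 valence electrons.
Breaking into a closed-shell core is much more expensive than removing a leftover valence electron — B has the largest IE_4 here.
Valence configurations: Cl³⁺ [Ne]3s²3p², S³⁺ [Ne]3s²3p¹, N³⁺ [He]2s².
The numbers (kJ/mol): Cl 5159, S 4556, B 25026, N 7475.
So the fourth ionization energies run S < Cl < N < B.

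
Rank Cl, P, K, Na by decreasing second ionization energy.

IE_2 is the cost of taking one more electron from the +1 cation: Cl⁺ still has 6 valence electrons; P⁺ still has 4 valence electrons; K⁺ is the bare [Ar] core; Na⁺ is the bare [Ne] core.
Pulling an electron out of a noble-gas core costs far more than removing a remaining valence electron, so K and Na sit at the high end of IE_2.
Valence configurations: Cl⁺ [Ne]3s²3p⁴, P⁺ [Ne]3s²3p².
The numbers (kJ/mol): Cl 2298, P 1907, K 3052, Na 4562.
So the second ionization energies run P < Cl < K < Na.

Na > K > Cl > P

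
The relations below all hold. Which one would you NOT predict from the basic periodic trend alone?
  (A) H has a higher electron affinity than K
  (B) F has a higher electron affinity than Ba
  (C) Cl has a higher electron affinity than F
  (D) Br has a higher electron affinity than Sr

The general trend: electron affinity increases across a period and decreases down a group.
(A) H (period 1, group 1) vs K (period 4, group 1): the stated order agrees with the simple trend.
(B) F (period 2, group 17) vs Ba (period 6, group 2): the stated order agrees with the simple trend.
(C) Cl (period 3, group 17) vs F (period 2, group 17): the stated order contradicts the simple trend.
(D) Br (period 4, group 17) vs Sr (period 5, group 2): the stated order agrees with the simple trend.
The exception is (C): F's small 2p subshell makes the incoming electron feel strong e⁻–e⁻ repulsion, so Cl actually releases more energy on gaining an electron.

(C)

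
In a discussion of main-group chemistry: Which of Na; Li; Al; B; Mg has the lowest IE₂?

After 1 electron has been removed, what remains? Na⁺ is the bare [Ne] core; Li⁺ is the bare [He] core; Al⁺ still has 2 valence electrons; B⁺ still has 2 valence electrons; Mg⁺ still has 1 valence electron.
Core electrons are held far more tightly than valence electrons, so Na and Li top the IE_2 order.
Valence configurations: Al⁺ [Ne]3s², B⁺ [He]2s², Mg⁺ [Ne]3s¹.
Approximate IE_2 values (kJ/mol): Na 4562, Li 7298, Al 1817, B 2427, Mg 1451.
So the second ionization energies run Mg < Al < B < Na < Li.

Mg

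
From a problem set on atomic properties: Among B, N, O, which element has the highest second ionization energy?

O

The second ionization energy removes an electron from the +1 ion. For each element: B⁺ still has 2 valence electrons; N⁺ still has 4 valence electrons; O⁺ still has 5 valence electrons.
All are still removing valence electrons, so compare the +1 ions as you would atoms: IE_2 generally rises across a period (higher Z_eff) and falls down a group (larger shell), subject to the usual subshell exceptions.
Valence configurations: B⁺ [He]2s², N⁺ [He]2s²2p², O⁺ [He]2s²2p³.
Tabulated IE_2 (kJ/mol): B 2427, N 2856, O 3388.
Hence IE_2: B < N < O.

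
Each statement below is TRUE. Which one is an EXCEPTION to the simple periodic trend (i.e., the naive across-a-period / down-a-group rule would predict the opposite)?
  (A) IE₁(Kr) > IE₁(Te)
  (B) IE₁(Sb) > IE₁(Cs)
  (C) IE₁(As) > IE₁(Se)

(C)

The general trend: IE₁ increases across a period and decreases down a group.
(A) Kr (period 4, group 18) vs Te (period 5, group 16): the stated order agrees with the simple trend.
(B) Sb (period 5, group 15) vs Cs (period 6, group 1): the stated order agrees with the simple trend.
(C) As (period 4, group 15) vs Se (period 4, group 16): the stated order contradicts the simple trend.
The exception is (C): Se (4p⁴) ionizes more easily than half-filled As (4p³).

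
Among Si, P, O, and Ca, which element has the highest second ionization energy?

O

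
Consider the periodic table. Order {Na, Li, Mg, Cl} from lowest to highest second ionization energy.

The second ionization energy removes an electron from the +1 ion. For each element: Na⁺ is the bare [Ne] core; Li⁺ is the bare [He] core; Mg⁺ still has 1 valence electron; Cl⁺ still has 6 valence electrons.
Breaking into a closed-shell core is much more expensive than removing a leftover valence electron — Na and Li have the largest IE_2 here.
Valence configurations: Mg⁺ [Ne]3s¹, Cl⁺ [Ne]3s²3p⁴.
Approximate IE_2 values (kJ/mol): Na 4562, Li 7298, Mg 1451, Cl 2298.
Hence IE_2: Mg < Cl < Na < Li.

Mg, Cl, Na, Li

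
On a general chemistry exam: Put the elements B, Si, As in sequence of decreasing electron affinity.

Si > As > B

B is in period 2, group 13; Si is in period 3, group 14; As is in period 4, group 15.
Electron affinity generally becomes more exothermic across a period toward the halogens and less exothermic down a group.
These sit on a diagonal, where the across-period and down-group effects partly cancel.
As > B: period and group pull opposite ways; the across-period shift dominates (78 vs 27 kJ/mol).
Si > As: period and group pull opposite ways; the down-group shift dominates (134 vs 78 kJ/mol).
For reference (kJ/mol): B 27, Si 134, As 78.
So from highest to lowest: Si > As > B.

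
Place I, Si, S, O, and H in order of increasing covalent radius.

H < O < S < Si < I

Radius decreases left→right (rising Z_eff, same n) and increases top→bottom (higher n).
Here both period and group differ, so the two effects have to be weighed against each other.
O > H: period and group pull opposite ways; the down-group shift dominates (63 vs 32 pm).
S > O: S sits below O in group 16, so the down-group effect alone puts S larger.
Si > S: Si lies to the left of S in period 3, so the across-period effect alone puts Si larger.
I > Si: period and group pull opposite ways; the down-group shift dominates (133 vs 116 pm).
For reference (pm): H 32, O 63, Si 116, S 103, I 133.
So from smallest to largest: H < O < S < Si < I.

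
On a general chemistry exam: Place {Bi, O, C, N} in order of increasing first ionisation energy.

C is in period 2, group 14; N is in period 2, group 15; O is in period 2, group 16; Bi is in period 6, group 15.
Across a period the outer electron is held more tightly (higher IE₁); down a group it sits in a higher shell, more shielded, and comes off more easily.
Here both period and group differ, so the two effects have to be weighed against each other.
C > Bi: period and group pull opposite ways; the down-group shift dominates (1086 vs 703 kJ/mol).
O > C: both are in period 2; the period trend gives O the larger value.
N > O: this pair runs against the simple trend — see the exception note.
Note the exception: N has a higher first ionization energy than O, contrary to the simple trend — pairing an electron in O's 2p⁴ costs repulsion energy, so O ionizes more easily than half-filled N (2p³).
Tabulated first ionization energy (kJ/mol): C 1086, N 1402, O 1314, Bi 703.
So from lowest to highest: Bi < C < O < N.

Bi < C < O < N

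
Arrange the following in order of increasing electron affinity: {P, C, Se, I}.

P < C < Se < I

C is in period 2, group 14; P is in period 3, group 15; Se is in period 4, group 16; I is in period 5, group 17.
Electron affinity generally becomes more exothermic across a period toward the halogens and less exothermic down a group.
A diagonal step moves right (one effect) and down (the opposite effect) at once.
C > P: period and group pull opposite ways; the down-group shift dominates (122 vs 72 kJ/mol).
Se > C: the two effects oppose for this pair; the across-period effect wins (195 vs 122 kJ/mol).
I > Se: period and group pull opposite ways; the across-period shift dominates (295 vs 195 kJ/mol).
For reference (kJ/mol): C 122, P 72, Se 195, I 295.
So from lowest to highest: P < C < Se < I.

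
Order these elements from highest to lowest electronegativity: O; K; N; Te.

O, N, Te, K

N is in period 2, group 15; O is in period 2, group 16; K is in period 4, group 1; Te is in period 5, group 16.
Atoms toward the upper right of the periodic table pull bonding electrons most strongly.
These span different periods and groups, so the two trends combine.
Te > K: the two effects oppose for this pair; the across-period effect wins (2.10 vs 0.82).
N > Te: the two effects oppose for this pair; the down-group effect wins (3.04 vs 2.10).
O > N: both are in period 2; the period trend gives O the larger value.
Tabulated electronegativity (Pauling): N 3.04, O 3.44, K 0.82, Te 2.10.
So from highest to lowest: O > N > Te > K.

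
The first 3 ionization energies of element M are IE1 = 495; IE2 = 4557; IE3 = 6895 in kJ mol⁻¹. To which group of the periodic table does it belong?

Group 1

Look for the largest jump between consecutive ionization energies: IE2/IE1 ≈ 9.2, far larger than any earlier ratio.
That jump marks the point where a core electron is being removed. So the atom has 1 valence electron.
A main-group element with 1 valence electron is in group 1.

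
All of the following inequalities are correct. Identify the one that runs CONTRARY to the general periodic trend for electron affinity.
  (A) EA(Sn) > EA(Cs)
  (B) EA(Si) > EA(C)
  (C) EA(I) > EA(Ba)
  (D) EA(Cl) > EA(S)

(B)

The general trend: electron affinity increases across a period and decreases down a group.
(A) Sn (period 5, group 14) vs Cs (period 6, group 1): the stated order agrees with the simple trend.
(B) Si (period 3, group 14) vs C (period 2, group 14): the stated order contradicts the simple trend.
(C) I (period 5, group 17) vs Ba (period 6, group 2): the stated order agrees with the simple trend.
(D) Cl (period 3, group 17) vs S (period 3, group 16): the stated order agrees with the simple trend.
The exception is (B): Si's larger, more diffuse 3p orbitals accept an added electron slightly more readily than C's compact 2p.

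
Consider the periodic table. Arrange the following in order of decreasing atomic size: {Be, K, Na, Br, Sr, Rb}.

Rb > K > Sr > Na > Br > Be

Be is in period 2, group 2; Na is in period 3, group 1; K is in period 4, group 1; Br is in period 4, group 17; Rb is in period 5, group 1; Sr is in period 5, group 2.
Moving right in a period, electrons are added to the same shell under a stronger nuclear pull, so atoms get smaller; moving down, a new shell is opened and atoms get larger.
These span different periods and groups, so the two trends combine.
Br > Be: the two effects oppose for this pair; the down-group effect wins (114 vs 102 pm).
Na > Br: the two effects oppose for this pair; the across-period effect wins (155 vs 114 pm).
Sr > Na: period and group pull opposite ways; the down-group shift dominates (185 vs 155 pm).
K > Sr: the two effects oppose for this pair; the across-period effect wins (196 vs 185 pm).
Rb > K: Rb sits below K in group 1, so the down-group effect alone puts Rb larger.
Approximate values (pm): Be 102, Na 155, K 196, Br 114, Rb 210, Sr 185.
So from largest to smallest: Rb > K > Sr > Na > Br > Be.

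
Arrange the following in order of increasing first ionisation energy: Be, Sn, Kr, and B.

Sn < B < Be < Kr

Be is in period 2, group 2; B is in period 2, group 13; Kr is in period 4, group 18; Sn is in period 5, group 14.
IE₁ increases left→right with effective nuclear charge and decreases top→bottom as the valence shell moves farther out.
These span different periods and groups, so the two trends combine.
B > Sn: period and group pull opposite ways; the down-group shift dominates (801 vs 709 kJ/mol).
Be > B: this pair runs against the simple trend — see the exception note.
Kr > Be: the two effects oppose for this pair; the across-period effect wins (1351 vs 900 kJ/mol).
Note the exception: Be has a higher first ionization energy than B, contrary to the simple trend — removing B's lone 2p electron is easier than breaking Be's filled 2s².
For reference (kJ/mol): Be 900, B 801, Kr 1351, Sn 709.
So from lowest to highest: Sn < B < Be < Kr.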